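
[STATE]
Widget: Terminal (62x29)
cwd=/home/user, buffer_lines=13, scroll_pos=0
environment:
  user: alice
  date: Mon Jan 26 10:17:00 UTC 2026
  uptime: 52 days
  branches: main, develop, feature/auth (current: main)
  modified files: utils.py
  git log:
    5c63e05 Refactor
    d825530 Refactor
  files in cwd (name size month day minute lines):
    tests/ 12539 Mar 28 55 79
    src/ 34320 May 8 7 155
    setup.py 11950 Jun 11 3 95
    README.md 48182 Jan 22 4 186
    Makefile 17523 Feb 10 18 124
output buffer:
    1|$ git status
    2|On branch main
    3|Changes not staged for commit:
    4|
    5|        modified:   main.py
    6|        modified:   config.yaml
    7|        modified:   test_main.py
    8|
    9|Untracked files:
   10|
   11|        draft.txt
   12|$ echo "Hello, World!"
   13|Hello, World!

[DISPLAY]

$ git status                                                  
On branch main                                                
Changes not staged for commit:                                
                                                              
        modified:   main.py                                   
        modified:   config.yaml                               
        modified:   test_main.py                              
                                                              
Untracked files:                                              
                                                              
        draft.txt                                             
$ echo "Hello, World!"                                        
Hello, World!                                                 
$ █                                                           
                                                              
                                                              
                                                              
                                                              
                                                              
                                                              
                                                              
                                                              
                                                              
                                                              
                                                              
                                                              
                                                              
                                                              
                                                              


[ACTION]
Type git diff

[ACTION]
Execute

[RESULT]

$ git status                                                  
On branch main                                                
Changes not staged for commit:                                
                                                              
        modified:   main.py                                   
        modified:   config.yaml                               
        modified:   test_main.py                              
                                                              
Untracked files:                                              
                                                              
        draft.txt                                             
$ echo "Hello, World!"                                        
Hello, World!                                                 
$ git diff                                                    
diff --git a/main.py b/main.py                                
--- a/main.py                                                 
+++ b/main.py                                                 
@@ -1,3 +1,4 @@                                               
+# updated                                                    
 import sys                                                   
$ █                                                           
                                                              
                                                              
                                                              
                                                              
                                                              
                                                              
                                                              
                                                              


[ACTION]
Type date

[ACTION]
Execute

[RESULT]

$ git status                                                  
On branch main                                                
Changes not staged for commit:                                
                                                              
        modified:   main.py                                   
        modified:   config.yaml                               
        modified:   test_main.py                              
                                                              
Untracked files:                                              
                                                              
        draft.txt                                             
$ echo "Hello, World!"                                        
Hello, World!                                                 
$ git diff                                                    
diff --git a/main.py b/main.py                                
--- a/main.py                                                 
+++ b/main.py                                                 
@@ -1,3 +1,4 @@                                               
+# updated                                                    
 import sys                                                   
$ date                                                        
Mon Jan 26 10:17:00 UTC 2026                                  
$ █                                                           
                                                              
                                                              
                                                              
                                                              
                                                              
                                                              


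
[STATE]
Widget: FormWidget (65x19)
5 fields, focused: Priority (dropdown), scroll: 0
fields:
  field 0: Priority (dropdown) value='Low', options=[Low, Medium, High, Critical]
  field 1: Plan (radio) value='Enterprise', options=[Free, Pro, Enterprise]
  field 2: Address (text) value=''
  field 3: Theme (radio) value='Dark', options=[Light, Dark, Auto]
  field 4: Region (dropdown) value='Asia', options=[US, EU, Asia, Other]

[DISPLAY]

> Priority:   [Low                                             ▼]
  Plan:       ( ) Free  ( ) Pro  (●) Enterprise                  
  Address:    [                                                 ]
  Theme:      ( ) Light  (●) Dark  ( ) Auto                      
  Region:     [Asia                                            ▼]
                                                                 
                                                                 
                                                                 
                                                                 
                                                                 
                                                                 
                                                                 
                                                                 
                                                                 
                                                                 
                                                                 
                                                                 
                                                                 
                                                                 


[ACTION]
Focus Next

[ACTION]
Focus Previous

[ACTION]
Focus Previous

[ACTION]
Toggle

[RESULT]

  Priority:   [Low                                             ▼]
  Plan:       ( ) Free  ( ) Pro  (●) Enterprise                  
  Address:    [                                                 ]
  Theme:      ( ) Light  (●) Dark  ( ) Auto                      
> Region:     [Asia                                            ▼]
                                                                 
                                                                 
                                                                 
                                                                 
                                                                 
                                                                 
                                                                 
                                                                 
                                                                 
                                                                 
                                                                 
                                                                 
                                                                 
                                                                 


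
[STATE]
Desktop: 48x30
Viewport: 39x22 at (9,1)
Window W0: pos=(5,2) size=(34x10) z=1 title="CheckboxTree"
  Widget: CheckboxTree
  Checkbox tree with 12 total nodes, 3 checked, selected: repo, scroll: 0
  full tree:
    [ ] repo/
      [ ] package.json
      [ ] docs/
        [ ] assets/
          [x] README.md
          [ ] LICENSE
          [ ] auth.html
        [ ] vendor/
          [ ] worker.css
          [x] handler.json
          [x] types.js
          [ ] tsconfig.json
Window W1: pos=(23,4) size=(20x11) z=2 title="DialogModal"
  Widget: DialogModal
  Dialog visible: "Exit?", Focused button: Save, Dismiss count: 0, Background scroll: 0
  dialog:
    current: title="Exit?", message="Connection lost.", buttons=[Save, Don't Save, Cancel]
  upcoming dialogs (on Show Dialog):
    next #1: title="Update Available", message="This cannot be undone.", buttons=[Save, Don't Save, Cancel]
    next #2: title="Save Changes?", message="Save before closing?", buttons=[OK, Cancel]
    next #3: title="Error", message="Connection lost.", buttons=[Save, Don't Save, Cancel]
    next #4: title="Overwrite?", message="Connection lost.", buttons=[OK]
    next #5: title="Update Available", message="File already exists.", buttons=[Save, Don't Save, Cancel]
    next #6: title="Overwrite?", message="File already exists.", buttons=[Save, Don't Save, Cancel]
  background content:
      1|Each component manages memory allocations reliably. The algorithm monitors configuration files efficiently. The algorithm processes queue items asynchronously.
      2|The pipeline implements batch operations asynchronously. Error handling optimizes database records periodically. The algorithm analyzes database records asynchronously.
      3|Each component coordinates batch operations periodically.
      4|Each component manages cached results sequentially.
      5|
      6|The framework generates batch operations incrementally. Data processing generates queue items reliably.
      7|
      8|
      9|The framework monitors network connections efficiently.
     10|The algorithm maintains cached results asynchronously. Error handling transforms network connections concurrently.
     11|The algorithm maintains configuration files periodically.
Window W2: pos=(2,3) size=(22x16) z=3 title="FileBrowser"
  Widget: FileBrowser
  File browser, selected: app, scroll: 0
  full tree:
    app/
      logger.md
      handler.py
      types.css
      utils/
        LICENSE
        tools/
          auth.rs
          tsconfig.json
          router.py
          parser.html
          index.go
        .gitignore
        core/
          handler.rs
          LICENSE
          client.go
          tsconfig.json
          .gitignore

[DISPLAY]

                                       
━━━━━━━━━━━━━━━━━━━━━━━━━━━━━┓         
━━━━━━━━━━━━━━┓              ┃         
rowser        ┃━━━━━━━━━━━━━━━━━━┓     
──────────────┨ DialogModal      ┃     
app/          ┃──────────────────┨     
gger.md       ┃Each component man┃     
ndler.py      ┃Th┌────────────┐le┃     
pes.css       ┃Ea│   Exit?    │oo┃     
] utils/      ┃Ea│Connection l│an┃     
              ┃  │[Save]  Don'│  ┃     
              ┃Th└────────────┘ne┃     
              ┃                  ┃     
              ┃━━━━━━━━━━━━━━━━━━┛     
              ┃                        
              ┃                        
              ┃                        
━━━━━━━━━━━━━━┛                        
                                       
                                       
                                       
                                       


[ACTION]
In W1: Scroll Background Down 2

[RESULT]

                                       
━━━━━━━━━━━━━━━━━━━━━━━━━━━━━┓         
━━━━━━━━━━━━━━┓              ┃         
rowser        ┃━━━━━━━━━━━━━━━━━━┓     
──────────────┨ DialogModal      ┃     
app/          ┃──────────────────┨     
gger.md       ┃Each component coo┃     
ndler.py      ┃Ea┌────────────┐an┃     
pes.css       ┃  │   Exit?    │  ┃     
] utils/      ┃Th│Connection l│ne┃     
              ┃  │[Save]  Don'│  ┃     
              ┃  └────────────┘  ┃     
              ┃The framework moni┃     
              ┃━━━━━━━━━━━━━━━━━━┛     
              ┃                        
              ┃                        
              ┃                        
━━━━━━━━━━━━━━┛                        
                                       
                                       
                                       
                                       


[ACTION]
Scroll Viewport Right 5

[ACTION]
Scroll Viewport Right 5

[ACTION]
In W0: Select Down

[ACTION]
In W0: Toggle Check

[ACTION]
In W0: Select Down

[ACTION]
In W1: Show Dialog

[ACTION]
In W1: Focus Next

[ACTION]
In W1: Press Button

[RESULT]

                                       
━━━━━━━━━━━━━━━━━━━━━━━━━━━━━┓         
━━━━━━━━━━━━━━┓              ┃         
rowser        ┃━━━━━━━━━━━━━━━━━━┓     
──────────────┨ DialogModal      ┃     
app/          ┃──────────────────┨     
gger.md       ┃Each component coo┃     
ndler.py      ┃Each component man┃     
pes.css       ┃                  ┃     
] utils/      ┃The framework gene┃     
              ┃                  ┃     
              ┃                  ┃     
              ┃The framework moni┃     
              ┃━━━━━━━━━━━━━━━━━━┛     
              ┃                        
              ┃                        
              ┃                        
━━━━━━━━━━━━━━┛                        
                                       
                                       
                                       
                                       


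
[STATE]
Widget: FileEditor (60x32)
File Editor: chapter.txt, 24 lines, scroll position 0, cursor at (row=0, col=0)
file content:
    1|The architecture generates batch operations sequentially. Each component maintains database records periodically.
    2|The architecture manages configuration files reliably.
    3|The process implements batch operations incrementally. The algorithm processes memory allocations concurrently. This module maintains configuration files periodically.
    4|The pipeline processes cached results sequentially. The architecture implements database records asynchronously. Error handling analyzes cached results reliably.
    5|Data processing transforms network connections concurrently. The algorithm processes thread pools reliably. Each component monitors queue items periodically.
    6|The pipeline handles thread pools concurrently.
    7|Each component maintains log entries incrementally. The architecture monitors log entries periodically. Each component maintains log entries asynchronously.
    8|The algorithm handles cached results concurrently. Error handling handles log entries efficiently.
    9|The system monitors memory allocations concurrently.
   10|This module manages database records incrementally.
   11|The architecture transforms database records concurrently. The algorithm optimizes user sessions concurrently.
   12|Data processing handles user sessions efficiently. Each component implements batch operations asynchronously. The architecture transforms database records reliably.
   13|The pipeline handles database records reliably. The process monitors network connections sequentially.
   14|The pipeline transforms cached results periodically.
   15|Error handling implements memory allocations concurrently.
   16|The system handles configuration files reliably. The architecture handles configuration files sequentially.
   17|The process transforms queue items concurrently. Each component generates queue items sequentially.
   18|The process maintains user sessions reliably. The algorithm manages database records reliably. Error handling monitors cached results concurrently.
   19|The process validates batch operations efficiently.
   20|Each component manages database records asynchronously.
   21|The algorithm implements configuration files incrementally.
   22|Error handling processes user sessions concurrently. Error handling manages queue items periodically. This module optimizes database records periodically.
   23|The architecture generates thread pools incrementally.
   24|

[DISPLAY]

█he architecture generates batch operations sequentially. E▲
The architecture manages configuration files reliably.     █
The process implements batch operations incrementally. The ░
The pipeline processes cached results sequentially. The arc░
Data processing transforms network connections concurrently░
The pipeline handles thread pools concurrently.            ░
Each component maintains log entries incrementally. The arc░
The algorithm handles cached results concurrently. Error ha░
The system monitors memory allocations concurrently.       ░
This module manages database records incrementally.        ░
The architecture transforms database records concurrently. ░
Data processing handles user sessions efficiently. Each com░
The pipeline handles database records reliably. The process░
The pipeline transforms cached results periodically.       ░
Error handling implements memory allocations concurrently. ░
The system handles configuration files reliably. The archit░
The process transforms queue items concurrently. Each compo░
The process maintains user sessions reliably. The algorithm░
The process validates batch operations efficiently.        ░
Each component manages database records asynchronously.    ░
The algorithm implements configuration files incrementally.░
Error handling processes user sessions concurrently. Error ░
The architecture generates thread pools incrementally.     ░
                                                           ░
                                                           ░
                                                           ░
                                                           ░
                                                           ░
                                                           ░
                                                           ░
                                                           ░
                                                           ▼


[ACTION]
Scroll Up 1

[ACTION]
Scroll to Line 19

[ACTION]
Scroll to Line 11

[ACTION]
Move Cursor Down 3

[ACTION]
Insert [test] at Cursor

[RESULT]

The architecture generates batch operations sequentially. E▲
The architecture manages configuration files reliably.     █
The process implements batch operations incrementally. The ░
test█he pipeline processes cached results sequentially. The░
Data processing transforms network connections concurrently░
The pipeline handles thread pools concurrently.            ░
Each component maintains log entries incrementally. The arc░
The algorithm handles cached results concurrently. Error ha░
The system monitors memory allocations concurrently.       ░
This module manages database records incrementally.        ░
The architecture transforms database records concurrently. ░
Data processing handles user sessions efficiently. Each com░
The pipeline handles database records reliably. The process░
The pipeline transforms cached results periodically.       ░
Error handling implements memory allocations concurrently. ░
The system handles configuration files reliably. The archit░
The process transforms queue items concurrently. Each compo░
The process maintains user sessions reliably. The algorithm░
The process validates batch operations efficiently.        ░
Each component manages database records asynchronously.    ░
The algorithm implements configuration files incrementally.░
Error handling processes user sessions concurrently. Error ░
The architecture generates thread pools incrementally.     ░
                                                           ░
                                                           ░
                                                           ░
                                                           ░
                                                           ░
                                                           ░
                                                           ░
                                                           ░
                                                           ▼


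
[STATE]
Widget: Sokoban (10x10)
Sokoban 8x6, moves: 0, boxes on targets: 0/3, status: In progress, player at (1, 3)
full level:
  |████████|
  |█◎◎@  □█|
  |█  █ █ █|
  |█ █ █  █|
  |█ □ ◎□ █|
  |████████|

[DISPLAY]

████████  
█◎◎@  □█  
█  █ █ █  
█ █ █  █  
█ □ ◎□ █  
████████  
Moves: 0  
          
          
          


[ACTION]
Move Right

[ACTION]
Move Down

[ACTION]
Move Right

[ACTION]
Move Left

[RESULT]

████████  
█◎◎   □█  
█  █@█ █  
█ █ █  █  
█ □ ◎□ █  
████████  
Moves: 2  
          
          
          


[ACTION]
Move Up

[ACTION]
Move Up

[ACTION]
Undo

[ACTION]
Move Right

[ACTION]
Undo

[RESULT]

████████  
█◎◎ @ □█  
█  █ █ █  
█ █ █  █  
█ □ ◎□ █  
████████  
Moves: 1  
          
          
          


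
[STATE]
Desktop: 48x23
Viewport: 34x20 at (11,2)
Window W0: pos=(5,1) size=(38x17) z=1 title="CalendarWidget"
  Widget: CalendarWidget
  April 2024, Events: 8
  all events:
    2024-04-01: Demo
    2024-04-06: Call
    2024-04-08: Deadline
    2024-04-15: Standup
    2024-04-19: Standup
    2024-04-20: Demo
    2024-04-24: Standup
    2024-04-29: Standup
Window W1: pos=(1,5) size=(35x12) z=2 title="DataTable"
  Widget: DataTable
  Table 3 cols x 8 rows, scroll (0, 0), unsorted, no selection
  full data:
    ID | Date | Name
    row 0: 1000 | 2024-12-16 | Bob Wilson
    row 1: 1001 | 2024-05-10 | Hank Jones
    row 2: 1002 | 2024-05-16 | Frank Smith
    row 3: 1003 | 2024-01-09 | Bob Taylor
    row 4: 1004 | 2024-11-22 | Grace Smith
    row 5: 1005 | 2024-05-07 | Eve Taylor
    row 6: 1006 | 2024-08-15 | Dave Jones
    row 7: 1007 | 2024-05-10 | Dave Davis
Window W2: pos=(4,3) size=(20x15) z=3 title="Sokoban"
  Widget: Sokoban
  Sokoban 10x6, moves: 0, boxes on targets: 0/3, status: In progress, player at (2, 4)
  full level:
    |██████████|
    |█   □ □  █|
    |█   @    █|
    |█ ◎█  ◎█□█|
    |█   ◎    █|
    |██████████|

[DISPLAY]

ndarWidget                     ┃  
━━━━━━━━━━━━┓──────────────────┨  
an          ┃ 2024             ┃  
────────────┨━━━━━━━━━━━┓      ┃  
████        ┃           ┃      ┃  
□  █        ┃───────────┨      ┃  
   █        ┃           ┃      ┃  
◎█□█        ┃─────      ┃      ┃  
   █        ┃lson       ┃      ┃  
████        ┃ones       ┃      ┃  
 0  0/3     ┃Smith      ┃      ┃  
            ┃ylor       ┃      ┃  
            ┃Smith      ┃      ┃  
            ┃ylor       ┃      ┃  
            ┃━━━━━━━━━━━┛      ┃  
━━━━━━━━━━━━┛━━━━━━━━━━━━━━━━━━┛  
                                  
                                  
                                  
                                  


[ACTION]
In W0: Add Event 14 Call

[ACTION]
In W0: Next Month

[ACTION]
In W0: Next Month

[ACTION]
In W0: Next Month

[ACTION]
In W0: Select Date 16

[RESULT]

ndarWidget                     ┃  
━━━━━━━━━━━━┓──────────────────┨  
an          ┃2024              ┃  
────────────┨━━━━━━━━━━━┓      ┃  
████        ┃           ┃      ┃  
□  █        ┃───────────┨      ┃  
   █        ┃           ┃      ┃  
◎█□█        ┃─────      ┃      ┃  
   █        ┃lson       ┃      ┃  
████        ┃ones       ┃      ┃  
 0  0/3     ┃Smith      ┃      ┃  
            ┃ylor       ┃      ┃  
            ┃Smith      ┃      ┃  
            ┃ylor       ┃      ┃  
            ┃━━━━━━━━━━━┛      ┃  
━━━━━━━━━━━━┛━━━━━━━━━━━━━━━━━━┛  
                                  
                                  
                                  
                                  


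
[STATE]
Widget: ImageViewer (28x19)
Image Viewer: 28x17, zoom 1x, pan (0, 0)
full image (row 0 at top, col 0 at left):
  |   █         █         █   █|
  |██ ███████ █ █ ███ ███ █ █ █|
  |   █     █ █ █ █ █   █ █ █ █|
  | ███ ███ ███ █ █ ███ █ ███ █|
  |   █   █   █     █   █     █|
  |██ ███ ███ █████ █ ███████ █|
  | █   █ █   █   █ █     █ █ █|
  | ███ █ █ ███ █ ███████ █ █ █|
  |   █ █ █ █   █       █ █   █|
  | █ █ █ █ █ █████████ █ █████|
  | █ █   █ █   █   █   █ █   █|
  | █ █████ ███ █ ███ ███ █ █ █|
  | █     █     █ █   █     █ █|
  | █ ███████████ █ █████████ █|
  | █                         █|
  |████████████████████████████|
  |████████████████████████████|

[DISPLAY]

   █         █         █   █
██ ███████ █ █ ███ ███ █ █ █
   █     █ █ █ █ █   █ █ █ █
 ███ ███ ███ █ █ ███ █ ███ █
   █   █   █     █   █     █
██ ███ ███ █████ █ ███████ █
 █   █ █   █   █ █     █ █ █
 ███ █ █ ███ █ ███████ █ █ █
   █ █ █ █   █       █ █   █
 █ █ █ █ █ █████████ █ █████
 █ █   █ █   █   █   █ █   █
 █ █████ ███ █ ███ ███ █ █ █
 █     █     █ █   █     █ █
 █ ███████████ █ █████████ █
 █                         █
████████████████████████████
████████████████████████████
                            
                            


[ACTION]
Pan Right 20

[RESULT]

   █   █                    
██ █ █ █                    
 █ █ █ █                    
 █ ███ █                    
 █     █                    
██████ █                    
   █ █ █                    
██ █ █ █                    
 █ █   █                    
 █ █████                    
 █ █   █                    
██ █ █ █                    
     █ █                    
██████ █                    
       █                    
████████                    
████████                    
                            
                            


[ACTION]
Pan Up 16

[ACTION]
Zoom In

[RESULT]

      ██                  ██
      ██                  ██
  ██  ██  ██████  ██████  ██
  ██  ██  ██████  ██████  ██
  ██  ██  ██  ██      ██  ██
  ██  ██  ██  ██      ██  ██
████  ██  ██  ██████  ██  ██
████  ██  ██  ██████  ██  ██
  ██          ██      ██    
  ██          ██      ██    
  ██████████  ██  ██████████
  ██████████  ██  ██████████
  ██      ██  ██          ██
  ██      ██  ██          ██
████  ██  ██████████████  ██
████  ██  ██████████████  ██
      ██              ██  ██
      ██              ██  ██
  ██████████████████  ██  ██


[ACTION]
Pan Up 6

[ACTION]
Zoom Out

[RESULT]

   █   █                    
██ █ █ █                    
 █ █ █ █                    
 █ ███ █                    
 █     █                    
██████ █                    
   █ █ █                    
██ █ █ █                    
 █ █   █                    
 █ █████                    
 █ █   █                    
██ █ █ █                    
     █ █                    
██████ █                    
       █                    
████████                    
████████                    
                            
                            


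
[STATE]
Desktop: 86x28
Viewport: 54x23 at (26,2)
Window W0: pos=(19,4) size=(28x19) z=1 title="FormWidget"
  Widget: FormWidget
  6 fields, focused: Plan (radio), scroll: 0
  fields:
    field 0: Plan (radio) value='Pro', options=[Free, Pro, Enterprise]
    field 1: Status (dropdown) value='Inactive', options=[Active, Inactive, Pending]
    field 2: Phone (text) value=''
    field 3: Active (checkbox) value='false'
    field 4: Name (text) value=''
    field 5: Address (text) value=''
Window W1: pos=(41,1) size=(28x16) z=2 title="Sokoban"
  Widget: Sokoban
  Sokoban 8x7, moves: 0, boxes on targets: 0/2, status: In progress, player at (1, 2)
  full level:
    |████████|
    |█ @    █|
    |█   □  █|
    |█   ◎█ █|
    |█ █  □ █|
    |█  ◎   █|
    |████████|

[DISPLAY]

               ┃ Sokoban                  ┃           
               ┠──────────────────────────┨           
━━━━━━━━━━━━━━━┃████████                  ┃           
idget          ┃█ @    █                  ┃           
───────────────┃█   □  █                  ┃           
:       ( ) Fre┃█   ◎█ █                  ┃           
us:     [Inacti┃█ █  □ █                  ┃           
e:      [      ┃█  ◎   █                  ┃           
ve:     [ ]    ┃████████                  ┃           
:       [      ┃Moves: 0  0/2             ┃           
ess:    [      ┃                          ┃           
               ┃                          ┃           
               ┃                          ┃           
               ┃                          ┃           
               ┗━━━━━━━━━━━━━━━━━━━━━━━━━━┛           
                    ┃                                 
                    ┃                                 
                    ┃                                 
                    ┃                                 
                    ┃                                 
━━━━━━━━━━━━━━━━━━━━┛                                 
                                                      
                                                      


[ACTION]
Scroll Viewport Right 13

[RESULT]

         ┃ Sokoban                  ┃                 
         ┠──────────────────────────┨                 
━━━━━━━━━┃████████                  ┃                 
         ┃█ @    █                  ┃                 
─────────┃█   □  █                  ┃                 
  ( ) Fre┃█   ◎█ █                  ┃                 
  [Inacti┃█ █  □ █                  ┃                 
  [      ┃█  ◎   █                  ┃                 
  [ ]    ┃████████                  ┃                 
  [      ┃Moves: 0  0/2             ┃                 
  [      ┃                          ┃                 
         ┃                          ┃                 
         ┃                          ┃                 
         ┃                          ┃                 
         ┗━━━━━━━━━━━━━━━━━━━━━━━━━━┛                 
              ┃                                       
              ┃                                       
              ┃                                       
              ┃                                       
              ┃                                       
━━━━━━━━━━━━━━┛                                       
                                                      
                                                      


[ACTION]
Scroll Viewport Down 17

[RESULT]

         ┃█ @    █                  ┃                 
─────────┃█   □  █                  ┃                 
  ( ) Fre┃█   ◎█ █                  ┃                 
  [Inacti┃█ █  □ █                  ┃                 
  [      ┃█  ◎   █                  ┃                 
  [ ]    ┃████████                  ┃                 
  [      ┃Moves: 0  0/2             ┃                 
  [      ┃                          ┃                 
         ┃                          ┃                 
         ┃                          ┃                 
         ┃                          ┃                 
         ┗━━━━━━━━━━━━━━━━━━━━━━━━━━┛                 
              ┃                                       
              ┃                                       
              ┃                                       
              ┃                                       
              ┃                                       
━━━━━━━━━━━━━━┛                                       
                                                      
                                                      
                                                      
                                                      
                                                      


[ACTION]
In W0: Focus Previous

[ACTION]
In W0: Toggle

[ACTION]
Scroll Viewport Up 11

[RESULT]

                                                      
         ┏━━━━━━━━━━━━━━━━━━━━━━━━━━┓                 
         ┃ Sokoban                  ┃                 
         ┠──────────────────────────┨                 
━━━━━━━━━┃████████                  ┃                 
         ┃█ @    █                  ┃                 
─────────┃█   □  █                  ┃                 
  ( ) Fre┃█   ◎█ █                  ┃                 
  [Inacti┃█ █  □ █                  ┃                 
  [      ┃█  ◎   █                  ┃                 
  [ ]    ┃████████                  ┃                 
  [      ┃Moves: 0  0/2             ┃                 
  [      ┃                          ┃                 
         ┃                          ┃                 
         ┃                          ┃                 
         ┃                          ┃                 
         ┗━━━━━━━━━━━━━━━━━━━━━━━━━━┛                 
              ┃                                       
              ┃                                       
              ┃                                       
              ┃                                       
              ┃                                       
━━━━━━━━━━━━━━┛                                       


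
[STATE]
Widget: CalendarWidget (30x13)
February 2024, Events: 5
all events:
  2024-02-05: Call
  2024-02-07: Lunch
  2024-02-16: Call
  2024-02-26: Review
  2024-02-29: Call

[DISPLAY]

        February 2024         
Mo Tu We Th Fr Sa Su          
          1  2  3  4          
 5*  6  7*  8  9 10 11        
12 13 14 15 16* 17 18         
19 20 21 22 23 24 25          
26* 27 28 29*                 
                              
                              
                              
                              
                              
                              


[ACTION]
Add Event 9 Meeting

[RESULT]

        February 2024         
Mo Tu We Th Fr Sa Su          
          1  2  3  4          
 5*  6  7*  8  9* 10 11       
12 13 14 15 16* 17 18         
19 20 21 22 23 24 25          
26* 27 28 29*                 
                              
                              
                              
                              
                              
                              


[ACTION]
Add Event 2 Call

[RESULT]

        February 2024         
Mo Tu We Th Fr Sa Su          
          1  2*  3  4         
 5*  6  7*  8  9* 10 11       
12 13 14 15 16* 17 18         
19 20 21 22 23 24 25          
26* 27 28 29*                 
                              
                              
                              
                              
                              
                              


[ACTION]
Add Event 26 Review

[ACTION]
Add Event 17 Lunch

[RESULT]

        February 2024         
Mo Tu We Th Fr Sa Su          
          1  2*  3  4         
 5*  6  7*  8  9* 10 11       
12 13 14 15 16* 17* 18        
19 20 21 22 23 24 25          
26* 27 28 29*                 
                              
                              
                              
                              
                              
                              
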